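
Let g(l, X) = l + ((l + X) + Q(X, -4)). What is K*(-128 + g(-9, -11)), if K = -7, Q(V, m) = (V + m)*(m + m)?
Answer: 259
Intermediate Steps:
Q(V, m) = 2*m*(V + m) (Q(V, m) = (V + m)*(2*m) = 2*m*(V + m))
g(l, X) = 32 - 7*X + 2*l (g(l, X) = l + ((l + X) + 2*(-4)*(X - 4)) = l + ((X + l) + 2*(-4)*(-4 + X)) = l + ((X + l) + (32 - 8*X)) = l + (32 + l - 7*X) = 32 - 7*X + 2*l)
K*(-128 + g(-9, -11)) = -7*(-128 + (32 - 7*(-11) + 2*(-9))) = -7*(-128 + (32 + 77 - 18)) = -7*(-128 + 91) = -7*(-37) = 259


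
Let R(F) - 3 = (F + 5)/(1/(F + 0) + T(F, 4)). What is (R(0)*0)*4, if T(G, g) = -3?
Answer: 0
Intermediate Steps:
R(F) = 3 + (5 + F)/(-3 + 1/F) (R(F) = 3 + (F + 5)/(1/(F + 0) - 3) = 3 + (5 + F)/(1/F - 3) = 3 + (5 + F)/(-3 + 1/F))
(R(0)*0)*4 = (((3 + 0² - 4*0)/(1 - 3*0))*0)*4 = (((3 + 0 + 0)/(1 + 0))*0)*4 = ((3/1)*0)*4 = ((1*3)*0)*4 = (3*0)*4 = 0*4 = 0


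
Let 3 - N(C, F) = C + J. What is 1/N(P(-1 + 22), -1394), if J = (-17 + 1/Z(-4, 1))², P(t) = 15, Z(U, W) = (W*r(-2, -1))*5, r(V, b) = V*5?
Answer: -2500/754201 ≈ -0.0033148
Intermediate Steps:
r(V, b) = 5*V
Z(U, W) = -50*W (Z(U, W) = (W*(5*(-2)))*5 = (W*(-10))*5 = -10*W*5 = -50*W)
J = 724201/2500 (J = (-17 + 1/(-50*1))² = (-17 + 1/(-50))² = (-17 - 1/50)² = (-851/50)² = 724201/2500 ≈ 289.68)
N(C, F) = -716701/2500 - C (N(C, F) = 3 - (C + 724201/2500) = 3 - (724201/2500 + C) = 3 + (-724201/2500 - C) = -716701/2500 - C)
1/N(P(-1 + 22), -1394) = 1/(-716701/2500 - 1*15) = 1/(-716701/2500 - 15) = 1/(-754201/2500) = -2500/754201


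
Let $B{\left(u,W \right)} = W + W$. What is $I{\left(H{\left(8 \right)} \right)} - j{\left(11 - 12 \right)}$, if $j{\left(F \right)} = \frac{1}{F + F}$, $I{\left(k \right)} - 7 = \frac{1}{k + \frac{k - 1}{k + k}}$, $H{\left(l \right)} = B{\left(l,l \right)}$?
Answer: $\frac{7969}{1054} \approx 7.5607$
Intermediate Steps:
$B{\left(u,W \right)} = 2 W$
$H{\left(l \right)} = 2 l$
$I{\left(k \right)} = 7 + \frac{1}{k + \frac{-1 + k}{2 k}}$ ($I{\left(k \right)} = 7 + \frac{1}{k + \frac{k - 1}{k + k}} = 7 + \frac{1}{k + \frac{-1 + k}{2 k}}$)
$j{\left(F \right)} = \frac{1}{2 F}$
$I{\left(H{\left(8 \right)} \right)} - j{\left(11 - 12 \right)} = \frac{-7 + 9 \cdot 2 \cdot 8 + 14 \left(2 \cdot 8\right)^{2}}{-1 + 2 \cdot 8 + 2 \left(2 \cdot 8\right)^{2}} - \frac{1}{2 \left(11 - 12\right)} = \frac{-7 + 9 \cdot 16 + 14 \cdot 16^{2}}{-1 + 16 + 2 \cdot 16^{2}} - \frac{1}{2 \left(11 - 12\right)} = \frac{-7 + 144 + 14 \cdot 256}{-1 + 16 + 2 \cdot 256} - \frac{1}{2 \left(-1\right)} = \frac{-7 + 144 + 3584}{-1 + 16 + 512} - \frac{1}{2} \left(-1\right) = \frac{1}{527} \cdot 3721 - - \frac{1}{2} = \frac{1}{527} \cdot 3721 + \frac{1}{2} = \frac{3721}{527} + \frac{1}{2} = \frac{7969}{1054}$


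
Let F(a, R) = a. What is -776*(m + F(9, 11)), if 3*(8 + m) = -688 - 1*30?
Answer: 554840/3 ≈ 1.8495e+5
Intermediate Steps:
m = -742/3 (m = -8 + (-688 - 1*30)/3 = -8 + (-688 - 30)/3 = -8 + (⅓)*(-718) = -8 - 718/3 = -742/3 ≈ -247.33)
-776*(m + F(9, 11)) = -776*(-742/3 + 9) = -776*(-715/3) = 554840/3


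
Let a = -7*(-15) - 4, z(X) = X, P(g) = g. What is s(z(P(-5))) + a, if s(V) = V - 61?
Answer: 35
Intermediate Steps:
s(V) = -61 + V
a = 101 (a = 105 - 4 = 101)
s(z(P(-5))) + a = (-61 - 5) + 101 = -66 + 101 = 35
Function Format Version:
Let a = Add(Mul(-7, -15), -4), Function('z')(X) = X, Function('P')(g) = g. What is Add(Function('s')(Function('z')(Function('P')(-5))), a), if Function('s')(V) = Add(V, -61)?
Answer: 35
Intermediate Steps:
Function('s')(V) = Add(-61, V)
a = 101 (a = Add(105, -4) = 101)
Add(Function('s')(Function('z')(Function('P')(-5))), a) = Add(Add(-61, -5), 101) = Add(-66, 101) = 35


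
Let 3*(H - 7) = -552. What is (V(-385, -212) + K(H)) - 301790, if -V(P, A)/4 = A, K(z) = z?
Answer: -301119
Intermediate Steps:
H = -177 (H = 7 + (1/3)*(-552) = 7 - 184 = -177)
V(P, A) = -4*A
(V(-385, -212) + K(H)) - 301790 = (-4*(-212) - 177) - 301790 = (848 - 177) - 301790 = 671 - 301790 = -301119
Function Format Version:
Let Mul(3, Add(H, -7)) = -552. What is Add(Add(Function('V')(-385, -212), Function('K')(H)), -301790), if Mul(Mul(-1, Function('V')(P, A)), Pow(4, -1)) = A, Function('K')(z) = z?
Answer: -301119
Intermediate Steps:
H = -177 (H = Add(7, Mul(Rational(1, 3), -552)) = Add(7, -184) = -177)
Function('V')(P, A) = Mul(-4, A)
Add(Add(Function('V')(-385, -212), Function('K')(H)), -301790) = Add(Add(Mul(-4, -212), -177), -301790) = Add(Add(848, -177), -301790) = Add(671, -301790) = -301119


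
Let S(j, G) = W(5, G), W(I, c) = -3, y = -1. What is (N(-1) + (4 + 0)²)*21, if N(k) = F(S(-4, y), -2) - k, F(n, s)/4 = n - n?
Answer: 357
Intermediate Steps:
S(j, G) = -3
F(n, s) = 0 (F(n, s) = 4*(n - n) = 4*0 = 0)
N(k) = -k (N(k) = 0 - k = -k)
(N(-1) + (4 + 0)²)*21 = (-1*(-1) + (4 + 0)²)*21 = (1 + 4²)*21 = (1 + 16)*21 = 17*21 = 357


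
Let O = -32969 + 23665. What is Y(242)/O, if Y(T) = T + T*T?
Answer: -29403/4652 ≈ -6.3205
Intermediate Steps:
Y(T) = T + T²
O = -9304
Y(242)/O = (242*(1 + 242))/(-9304) = (242*243)*(-1/9304) = 58806*(-1/9304) = -29403/4652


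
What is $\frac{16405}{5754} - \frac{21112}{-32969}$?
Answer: $\frac{662334893}{189703626} \approx 3.4914$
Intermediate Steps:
$\frac{16405}{5754} - \frac{21112}{-32969} = 16405 \cdot \frac{1}{5754} - - \frac{21112}{32969} = \frac{16405}{5754} + \frac{21112}{32969} = \frac{662334893}{189703626}$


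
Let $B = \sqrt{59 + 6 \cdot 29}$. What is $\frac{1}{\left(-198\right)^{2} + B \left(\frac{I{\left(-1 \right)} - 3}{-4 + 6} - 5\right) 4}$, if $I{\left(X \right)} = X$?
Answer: $\frac{9801}{384192736} + \frac{7 \sqrt{233}}{384192736} \approx 2.5789 \cdot 10^{-5}$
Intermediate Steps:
$B = \sqrt{233}$ ($B = \sqrt{59 + 174} = \sqrt{233} \approx 15.264$)
$\frac{1}{\left(-198\right)^{2} + B \left(\frac{I{\left(-1 \right)} - 3}{-4 + 6} - 5\right) 4} = \frac{1}{\left(-198\right)^{2} + \sqrt{233} \left(\frac{-1 - 3}{-4 + 6} - 5\right) 4} = \frac{1}{39204 + \sqrt{233} \left(- \frac{4}{2} - 5\right) 4} = \frac{1}{39204 + \sqrt{233} \left(\left(-4\right) \frac{1}{2} - 5\right) 4} = \frac{1}{39204 + \sqrt{233} \left(-2 - 5\right) 4} = \frac{1}{39204 + \sqrt{233} \left(\left(-7\right) 4\right)} = \frac{1}{39204 + \sqrt{233} \left(-28\right)} = \frac{1}{39204 - 28 \sqrt{233}}$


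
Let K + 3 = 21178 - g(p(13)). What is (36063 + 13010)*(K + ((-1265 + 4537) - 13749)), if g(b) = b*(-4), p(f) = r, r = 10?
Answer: 526945874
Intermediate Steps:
p(f) = 10
g(b) = -4*b
K = 21215 (K = -3 + (21178 - (-4)*10) = -3 + (21178 - 1*(-40)) = -3 + (21178 + 40) = -3 + 21218 = 21215)
(36063 + 13010)*(K + ((-1265 + 4537) - 13749)) = (36063 + 13010)*(21215 + ((-1265 + 4537) - 13749)) = 49073*(21215 + (3272 - 13749)) = 49073*(21215 - 10477) = 49073*10738 = 526945874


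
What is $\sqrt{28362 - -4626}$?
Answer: $2 \sqrt{8247} \approx 181.63$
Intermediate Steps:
$\sqrt{28362 - -4626} = \sqrt{28362 + 4626} = \sqrt{32988} = 2 \sqrt{8247}$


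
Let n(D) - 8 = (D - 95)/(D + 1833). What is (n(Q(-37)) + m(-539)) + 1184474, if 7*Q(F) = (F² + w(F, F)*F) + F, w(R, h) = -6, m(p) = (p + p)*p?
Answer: 3628151947/2055 ≈ 1.7655e+6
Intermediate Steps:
m(p) = 2*p² (m(p) = (2*p)*p = 2*p²)
Q(F) = -5*F/7 + F²/7 (Q(F) = ((F² - 6*F) + F)/7 = (F² - 5*F)/7 = -5*F/7 + F²/7)
n(D) = 8 + (-95 + D)/(1833 + D) (n(D) = 8 + (D - 95)/(D + 1833) = 8 + (-95 + D)/(1833 + D))
(n(Q(-37)) + m(-539)) + 1184474 = ((14569 + 9*((⅐)*(-37)*(-5 - 37)))/(1833 + (⅐)*(-37)*(-5 - 37)) + 2*(-539)²) + 1184474 = ((14569 + 9*((⅐)*(-37)*(-42)))/(1833 + (⅐)*(-37)*(-42)) + 2*290521) + 1184474 = ((14569 + 9*222)/(1833 + 222) + 581042) + 1184474 = ((14569 + 1998)/2055 + 581042) + 1184474 = ((1/2055)*16567 + 581042) + 1184474 = (16567/2055 + 581042) + 1184474 = 1194057877/2055 + 1184474 = 3628151947/2055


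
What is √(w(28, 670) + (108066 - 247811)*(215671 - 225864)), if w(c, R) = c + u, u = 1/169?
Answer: √240727117398/13 ≈ 37742.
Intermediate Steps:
u = 1/169 ≈ 0.0059172
w(c, R) = 1/169 + c (w(c, R) = c + 1/169 = 1/169 + c)
√(w(28, 670) + (108066 - 247811)*(215671 - 225864)) = √((1/169 + 28) + (108066 - 247811)*(215671 - 225864)) = √(4733/169 - 139745*(-10193)) = √(4733/169 + 1424420785) = √(240727117398/169) = √240727117398/13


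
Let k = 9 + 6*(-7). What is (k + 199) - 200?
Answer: -34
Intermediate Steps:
k = -33 (k = 9 - 42 = -33)
(k + 199) - 200 = (-33 + 199) - 200 = 166 - 200 = -34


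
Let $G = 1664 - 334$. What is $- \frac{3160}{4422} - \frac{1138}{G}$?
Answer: $- \frac{2308759}{1470315} \approx -1.5702$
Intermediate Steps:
$G = 1330$ ($G = 1664 - 334 = 1330$)
$- \frac{3160}{4422} - \frac{1138}{G} = - \frac{3160}{4422} - \frac{1138}{1330} = \left(-3160\right) \frac{1}{4422} - \frac{569}{665} = - \frac{1580}{2211} - \frac{569}{665} = - \frac{2308759}{1470315}$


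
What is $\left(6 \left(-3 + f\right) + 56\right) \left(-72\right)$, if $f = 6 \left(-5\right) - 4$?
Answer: $11952$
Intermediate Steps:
$f = -34$ ($f = -30 - 4 = -34$)
$\left(6 \left(-3 + f\right) + 56\right) \left(-72\right) = \left(6 \left(-3 - 34\right) + 56\right) \left(-72\right) = \left(6 \left(-37\right) + 56\right) \left(-72\right) = \left(-222 + 56\right) \left(-72\right) = \left(-166\right) \left(-72\right) = 11952$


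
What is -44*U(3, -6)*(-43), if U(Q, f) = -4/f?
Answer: 3784/3 ≈ 1261.3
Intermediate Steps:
-44*U(3, -6)*(-43) = -(-176)/(-6)*(-43) = -(-176)*(-1)/6*(-43) = -44*⅔*(-43) = -88/3*(-43) = 3784/3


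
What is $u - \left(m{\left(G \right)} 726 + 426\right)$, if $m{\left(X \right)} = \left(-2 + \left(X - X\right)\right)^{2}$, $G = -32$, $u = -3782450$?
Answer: $-3785780$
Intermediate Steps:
$m{\left(X \right)} = 4$ ($m{\left(X \right)} = \left(-2 + 0\right)^{2} = \left(-2\right)^{2} = 4$)
$u - \left(m{\left(G \right)} 726 + 426\right) = -3782450 - \left(4 \cdot 726 + 426\right) = -3782450 - \left(2904 + 426\right) = -3782450 - 3330 = -3785780$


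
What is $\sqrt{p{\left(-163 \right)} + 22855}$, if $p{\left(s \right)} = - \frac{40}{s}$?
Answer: $\frac{\sqrt{607241015}}{163} \approx 151.18$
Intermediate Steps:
$\sqrt{p{\left(-163 \right)} + 22855} = \sqrt{- \frac{40}{-163} + 22855} = \sqrt{\left(-40\right) \left(- \frac{1}{163}\right) + 22855} = \sqrt{\frac{40}{163} + 22855} = \sqrt{\frac{3725405}{163}} = \frac{\sqrt{607241015}}{163}$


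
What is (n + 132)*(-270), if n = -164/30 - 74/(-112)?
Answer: -961587/28 ≈ -34342.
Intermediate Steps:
n = -4037/840 (n = -164*1/30 - 74*(-1/112) = -82/15 + 37/56 = -4037/840 ≈ -4.8060)
(n + 132)*(-270) = (-4037/840 + 132)*(-270) = (106843/840)*(-270) = -961587/28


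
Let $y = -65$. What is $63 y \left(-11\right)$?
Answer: $45045$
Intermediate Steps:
$63 y \left(-11\right) = 63 \left(-65\right) \left(-11\right) = \left(-4095\right) \left(-11\right) = 45045$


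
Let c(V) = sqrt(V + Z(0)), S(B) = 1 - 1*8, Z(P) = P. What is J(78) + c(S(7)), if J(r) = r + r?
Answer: 156 + I*sqrt(7) ≈ 156.0 + 2.6458*I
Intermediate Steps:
S(B) = -7 (S(B) = 1 - 8 = -7)
c(V) = sqrt(V) (c(V) = sqrt(V + 0) = sqrt(V))
J(r) = 2*r
J(78) + c(S(7)) = 2*78 + sqrt(-7) = 156 + I*sqrt(7)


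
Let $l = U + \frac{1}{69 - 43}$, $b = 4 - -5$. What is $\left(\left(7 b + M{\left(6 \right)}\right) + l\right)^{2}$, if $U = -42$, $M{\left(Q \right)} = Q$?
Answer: $\frac{494209}{676} \approx 731.08$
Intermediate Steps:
$b = 9$ ($b = 4 + 5 = 9$)
$l = - \frac{1091}{26}$ ($l = -42 + \frac{1}{69 - 43} = -42 + \frac{1}{26} = - \frac{1091}{26} \approx -41.962$)
$\left(\left(7 b + M{\left(6 \right)}\right) + l\right)^{2} = \left(\left(7 \cdot 9 + 6\right) - \frac{1091}{26}\right)^{2} = \left(\left(63 + 6\right) - \frac{1091}{26}\right)^{2} = \left(69 - \frac{1091}{26}\right)^{2} = \left(\frac{703}{26}\right)^{2} = \frac{494209}{676}$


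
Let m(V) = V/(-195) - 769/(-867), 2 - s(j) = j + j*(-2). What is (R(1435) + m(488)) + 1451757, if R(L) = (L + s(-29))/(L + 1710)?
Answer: 201807126464/139009 ≈ 1.4518e+6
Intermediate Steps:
s(j) = 2 + j (s(j) = 2 - (j + j*(-2)) = 2 - (j - 2*j) = 2 - (-1)*j = 2 + j)
m(V) = 769/867 - V/195 (m(V) = V*(-1/195) - 769*(-1/867) = -V/195 + 769/867 = 769/867 - V/195)
R(L) = (-27 + L)/(1710 + L) (R(L) = (L + (2 - 29))/(L + 1710) = (L - 27)/(1710 + L) = (-27 + L)/(1710 + L))
(R(1435) + m(488)) + 1451757 = ((-27 + 1435)/(1710 + 1435) + (769/867 - 1/195*488)) + 1451757 = (1408/3145 + (769/867 - 488/195)) + 1451757 = ((1/3145)*1408 - 30349/18785) + 1451757 = (1408/3145 - 30349/18785) + 1451757 = -162349/139009 + 1451757 = 201807126464/139009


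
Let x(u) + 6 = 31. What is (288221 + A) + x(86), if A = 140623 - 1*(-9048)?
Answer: 437917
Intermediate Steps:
x(u) = 25 (x(u) = -6 + 31 = 25)
A = 149671 (A = 140623 + 9048 = 149671)
(288221 + A) + x(86) = (288221 + 149671) + 25 = 437892 + 25 = 437917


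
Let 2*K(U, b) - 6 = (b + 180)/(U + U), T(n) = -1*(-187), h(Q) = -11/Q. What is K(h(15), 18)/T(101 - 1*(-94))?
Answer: -129/374 ≈ -0.34492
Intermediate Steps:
T(n) = 187
K(U, b) = 3 + (180 + b)/(4*U) (K(U, b) = 3 + ((b + 180)/(U + U))/2 = 3 + ((180 + b)/((2*U)))/2 = 3 + ((180 + b)*(1/(2*U)))/2 = 3 + ((180 + b)/(2*U))/2 = 3 + (180 + b)/(4*U))
K(h(15), 18)/T(101 - 1*(-94)) = ((180 + 18 + 12*(-11/15))/(4*((-11/15))))/187 = ((180 + 18 + 12*(-11*1/15))/(4*((-11*1/15))))*(1/187) = ((180 + 18 + 12*(-11/15))/(4*(-11/15)))*(1/187) = ((¼)*(-15/11)*(180 + 18 - 44/5))*(1/187) = ((¼)*(-15/11)*(946/5))*(1/187) = -129/2*1/187 = -129/374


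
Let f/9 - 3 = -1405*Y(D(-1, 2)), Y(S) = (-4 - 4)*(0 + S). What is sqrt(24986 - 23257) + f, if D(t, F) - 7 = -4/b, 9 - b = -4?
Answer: 8801271/13 + sqrt(1729) ≈ 6.7706e+5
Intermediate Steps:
b = 13 (b = 9 - 1*(-4) = 9 + 4 = 13)
D(t, F) = 87/13 (D(t, F) = 7 - 4/13 = 87/13)
Y(S) = -8*S
f = 8801271/13 (f = 27 + 9*(-(-11240)*87/13) = 27 + 9*(-1405*(-696/13)) = 27 + 9*(977880/13) = 27 + 8800920/13 = 8801271/13 ≈ 6.7702e+5)
sqrt(24986 - 23257) + f = sqrt(24986 - 23257) + 8801271/13 = sqrt(1729) + 8801271/13 = 8801271/13 + sqrt(1729)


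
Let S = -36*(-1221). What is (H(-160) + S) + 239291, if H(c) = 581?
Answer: 283828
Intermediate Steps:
S = 43956
(H(-160) + S) + 239291 = (581 + 43956) + 239291 = 44537 + 239291 = 283828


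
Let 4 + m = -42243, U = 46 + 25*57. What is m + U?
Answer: -40776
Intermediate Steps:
U = 1471 (U = 46 + 1425 = 1471)
m = -42247 (m = -4 - 42243 = -42247)
m + U = -42247 + 1471 = -40776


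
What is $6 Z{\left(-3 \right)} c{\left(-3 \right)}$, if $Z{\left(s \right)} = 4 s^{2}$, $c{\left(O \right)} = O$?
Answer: $-648$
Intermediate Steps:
$6 Z{\left(-3 \right)} c{\left(-3 \right)} = 6 \cdot 4 \left(-3\right)^{2} \left(-3\right) = 6 \cdot 4 \cdot 9 \left(-3\right) = 6 \cdot 36 \left(-3\right) = 216 \left(-3\right) = -648$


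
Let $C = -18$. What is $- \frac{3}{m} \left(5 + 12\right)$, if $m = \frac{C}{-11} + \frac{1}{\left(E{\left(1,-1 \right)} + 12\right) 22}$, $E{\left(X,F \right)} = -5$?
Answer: $- \frac{714}{23} \approx -31.043$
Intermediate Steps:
$m = \frac{23}{14}$ ($m = - \frac{18}{-11} + \frac{1}{\left(-5 + 12\right) 22} = \left(-18\right) \left(- \frac{1}{11}\right) + \frac{1}{7} \cdot \frac{1}{22} = \frac{18}{11} + \frac{1}{7} \cdot \frac{1}{22} = \frac{18}{11} + \frac{1}{154} = \frac{23}{14} \approx 1.6429$)
$- \frac{3}{m} \left(5 + 12\right) = - \frac{3}{\frac{23}{14}} \left(5 + 12\right) = \left(-3\right) \frac{14}{23} \cdot 17 = \left(- \frac{42}{23}\right) 17 = - \frac{714}{23}$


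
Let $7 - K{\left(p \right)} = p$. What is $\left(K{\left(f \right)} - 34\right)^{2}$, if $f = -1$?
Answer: $676$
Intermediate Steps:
$K{\left(p \right)} = 7 - p$
$\left(K{\left(f \right)} - 34\right)^{2} = \left(\left(7 - -1\right) - 34\right)^{2} = \left(\left(7 + 1\right) - 34\right)^{2} = \left(8 - 34\right)^{2} = \left(-26\right)^{2} = 676$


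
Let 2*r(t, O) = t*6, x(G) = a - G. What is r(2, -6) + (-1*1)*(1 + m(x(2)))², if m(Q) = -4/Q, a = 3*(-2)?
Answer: 15/4 ≈ 3.7500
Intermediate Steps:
a = -6
x(G) = -6 - G
r(t, O) = 3*t (r(t, O) = (t*6)/2 = (6*t)/2 = 3*t)
r(2, -6) + (-1*1)*(1 + m(x(2)))² = 3*2 + (-1*1)*(1 - 4/(-6 - 1*2))² = 6 - (1 - 4/(-6 - 2))² = 6 - (1 - 4/(-8))² = 6 - (1 - 4*(-⅛))² = 6 - (1 + ½)² = 6 - (3/2)² = 6 - 1*9/4 = 6 - 9/4 = 15/4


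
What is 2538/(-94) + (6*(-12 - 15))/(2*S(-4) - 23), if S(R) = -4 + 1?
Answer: -621/29 ≈ -21.414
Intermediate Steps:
S(R) = -3
2538/(-94) + (6*(-12 - 15))/(2*S(-4) - 23) = 2538/(-94) + (6*(-12 - 15))/(2*(-3) - 23) = 2538*(-1/94) + (6*(-27))/(-6 - 23) = -27 - 162/(-29) = -27 - 162*(-1/29) = -27 + 162/29 = -621/29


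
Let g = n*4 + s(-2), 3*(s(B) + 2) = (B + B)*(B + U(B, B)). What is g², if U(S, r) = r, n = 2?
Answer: 1156/9 ≈ 128.44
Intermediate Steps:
s(B) = -2 + 4*B²/3 (s(B) = -2 + ((B + B)*(B + B))/3 = -2 + ((2*B)*(2*B))/3 = -2 + (4*B²)/3 = -2 + 4*B²/3)
g = 34/3 (g = 2*4 + (-2 + (4/3)*(-2)²) = 8 + (-2 + (4/3)*4) = 8 + (-2 + 16/3) = 8 + 10/3 = 34/3 ≈ 11.333)
g² = (34/3)² = 1156/9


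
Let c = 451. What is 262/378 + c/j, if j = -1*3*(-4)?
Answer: 28937/756 ≈ 38.276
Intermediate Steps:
j = 12 (j = -3*(-4) = 12)
262/378 + c/j = 262/378 + 451/12 = 262*(1/378) + 451*(1/12) = 131/189 + 451/12 = 28937/756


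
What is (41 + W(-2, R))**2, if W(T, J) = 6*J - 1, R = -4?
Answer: 256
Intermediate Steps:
W(T, J) = -1 + 6*J
(41 + W(-2, R))**2 = (41 + (-1 + 6*(-4)))**2 = (41 + (-1 - 24))**2 = (41 - 25)**2 = 16**2 = 256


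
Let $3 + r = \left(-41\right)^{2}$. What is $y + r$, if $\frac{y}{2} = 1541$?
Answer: $4760$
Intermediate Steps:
$y = 3082$ ($y = 2 \cdot 1541 = 3082$)
$r = 1678$ ($r = -3 + \left(-41\right)^{2} = -3 + 1681 = 1678$)
$y + r = 3082 + 1678 = 4760$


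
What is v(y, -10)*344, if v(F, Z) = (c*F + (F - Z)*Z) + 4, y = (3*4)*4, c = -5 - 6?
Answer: -379776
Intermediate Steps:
c = -11
y = 48 (y = 12*4 = 48)
v(F, Z) = 4 - 11*F + Z*(F - Z) (v(F, Z) = (-11*F + (F - Z)*Z) + 4 = (-11*F + Z*(F - Z)) + 4 = 4 - 11*F + Z*(F - Z))
v(y, -10)*344 = (4 - 1*(-10)**2 - 11*48 + 48*(-10))*344 = (4 - 1*100 - 528 - 480)*344 = (4 - 100 - 528 - 480)*344 = -1104*344 = -379776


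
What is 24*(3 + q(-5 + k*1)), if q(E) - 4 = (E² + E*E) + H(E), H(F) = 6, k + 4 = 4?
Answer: 1512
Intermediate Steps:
k = 0 (k = -4 + 4 = 0)
q(E) = 10 + 2*E² (q(E) = 4 + ((E² + E*E) + 6) = 4 + ((E² + E²) + 6) = 4 + (2*E² + 6) = 4 + (6 + 2*E²) = 10 + 2*E²)
24*(3 + q(-5 + k*1)) = 24*(3 + (10 + 2*(-5 + 0*1)²)) = 24*(3 + (10 + 2*(-5 + 0)²)) = 24*(3 + (10 + 2*(-5)²)) = 24*(3 + (10 + 2*25)) = 24*(3 + (10 + 50)) = 24*(3 + 60) = 24*63 = 1512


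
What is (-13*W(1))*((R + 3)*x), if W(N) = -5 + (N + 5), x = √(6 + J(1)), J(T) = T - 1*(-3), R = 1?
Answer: -52*√10 ≈ -164.44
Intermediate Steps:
J(T) = 3 + T (J(T) = T + 3 = 3 + T)
x = √10 (x = √(6 + (3 + 1)) = √(6 + 4) = √10 ≈ 3.1623)
W(N) = N (W(N) = -5 + (5 + N) = N)
(-13*W(1))*((R + 3)*x) = (-13*1)*((1 + 3)*√10) = -52*√10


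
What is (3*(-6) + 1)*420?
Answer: -7140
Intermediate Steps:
(3*(-6) + 1)*420 = (-18 + 1)*420 = -17*420 = -7140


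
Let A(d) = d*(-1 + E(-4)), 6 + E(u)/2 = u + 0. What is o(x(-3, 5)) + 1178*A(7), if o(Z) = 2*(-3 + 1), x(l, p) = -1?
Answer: -173170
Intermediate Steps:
E(u) = -12 + 2*u (E(u) = -12 + 2*(u + 0) = -12 + 2*u)
o(Z) = -4 (o(Z) = 2*(-2) = -4)
A(d) = -21*d (A(d) = d*(-1 + (-12 + 2*(-4))) = d*(-1 + (-12 - 8)) = d*(-1 - 20) = d*(-21) = -21*d)
o(x(-3, 5)) + 1178*A(7) = -4 + 1178*(-21*7) = -4 + 1178*(-147) = -4 - 173166 = -173170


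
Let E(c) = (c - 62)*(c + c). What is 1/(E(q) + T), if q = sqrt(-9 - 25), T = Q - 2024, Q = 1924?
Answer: I/(4*(-42*I + 31*sqrt(34))) ≈ -0.0003049 + 0.0013122*I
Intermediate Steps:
T = -100 (T = 1924 - 2024 = -100)
q = I*sqrt(34) (q = sqrt(-34) = I*sqrt(34) ≈ 5.8309*I)
E(c) = 2*c*(-62 + c) (E(c) = (-62 + c)*(2*c) = 2*c*(-62 + c))
1/(E(q) + T) = 1/(2*(I*sqrt(34))*(-62 + I*sqrt(34)) - 100) = 1/(2*I*sqrt(34)*(-62 + I*sqrt(34)) - 100) = 1/(-100 + 2*I*sqrt(34)*(-62 + I*sqrt(34)))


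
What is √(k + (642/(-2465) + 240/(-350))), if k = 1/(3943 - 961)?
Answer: I*√51104600868930/7350630 ≈ 0.97254*I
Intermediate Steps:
k = 1/2982 ≈ 0.00033535
√(k + (642/(-2465) + 240/(-350))) = √(1/2982 + (642/(-2465) + 240/(-350))) = √(1/2982 + (642*(-1/2465) + 240*(-1/350))) = √(1/2982 + (-642/2465 - 24/35)) = √(1/2982 - 16326/17255) = √(-6952411/7350630) = I*√51104600868930/7350630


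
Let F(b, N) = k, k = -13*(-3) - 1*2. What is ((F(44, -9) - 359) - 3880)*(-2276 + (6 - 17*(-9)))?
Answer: 8895634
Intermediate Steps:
k = 37 (k = 39 - 2 = 37)
F(b, N) = 37
((F(44, -9) - 359) - 3880)*(-2276 + (6 - 17*(-9))) = ((37 - 359) - 3880)*(-2276 + (6 - 17*(-9))) = (-322 - 3880)*(-2276 + (6 + 153)) = -4202*(-2276 + 159) = -4202*(-2117) = 8895634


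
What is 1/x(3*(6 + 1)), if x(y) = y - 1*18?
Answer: ⅓ ≈ 0.33333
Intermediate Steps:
x(y) = -18 + y (x(y) = y - 18 = -18 + y)
1/x(3*(6 + 1)) = 1/(-18 + 3*(6 + 1)) = 1/(-18 + 3*7) = 1/(-18 + 21) = 1/3 = ⅓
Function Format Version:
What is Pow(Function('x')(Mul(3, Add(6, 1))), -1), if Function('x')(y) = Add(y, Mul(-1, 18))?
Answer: Rational(1, 3) ≈ 0.33333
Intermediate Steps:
Function('x')(y) = Add(-18, y) (Function('x')(y) = Add(y, -18) = Add(-18, y))
Pow(Function('x')(Mul(3, Add(6, 1))), -1) = Pow(Add(-18, Mul(3, Add(6, 1))), -1) = Pow(Add(-18, Mul(3, 7)), -1) = Pow(Add(-18, 21), -1) = Pow(3, -1) = Rational(1, 3)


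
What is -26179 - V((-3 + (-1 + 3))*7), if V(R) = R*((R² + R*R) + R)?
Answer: -25542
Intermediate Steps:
V(R) = R*(R + 2*R²) (V(R) = R*((R² + R²) + R) = R*(2*R² + R) = R*(R + 2*R²))
-26179 - V((-3 + (-1 + 3))*7) = -26179 - ((-3 + (-1 + 3))*7)²*(1 + 2*((-3 + (-1 + 3))*7)) = -26179 - ((-3 + 2)*7)²*(1 + 2*((-3 + 2)*7)) = -26179 - (-1*7)²*(1 + 2*(-1*7)) = -26179 - (-7)²*(1 + 2*(-7)) = -26179 - 49*(1 - 14) = -26179 - 49*(-13) = -26179 - 1*(-637) = -26179 + 637 = -25542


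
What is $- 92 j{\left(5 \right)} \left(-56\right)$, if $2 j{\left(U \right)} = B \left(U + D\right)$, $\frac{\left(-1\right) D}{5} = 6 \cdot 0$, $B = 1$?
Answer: $12880$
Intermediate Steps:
$D = 0$ ($D = - 5 \cdot 6 \cdot 0 = \left(-5\right) 0 = 0$)
$j{\left(U \right)} = \frac{U}{2}$ ($j{\left(U \right)} = \frac{1 \left(U + 0\right)}{2} = \frac{1 U}{2} = \frac{U}{2}$)
$- 92 j{\left(5 \right)} \left(-56\right) = - 92 \cdot \frac{1}{2} \cdot 5 \left(-56\right) = \left(-92\right) \frac{5}{2} \left(-56\right) = \left(-230\right) \left(-56\right) = 12880$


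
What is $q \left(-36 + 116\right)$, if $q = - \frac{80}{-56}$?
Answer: $\frac{800}{7} \approx 114.29$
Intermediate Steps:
$q = \frac{10}{7}$ ($q = \left(-80\right) \left(- \frac{1}{56}\right) = \frac{10}{7} \approx 1.4286$)
$q \left(-36 + 116\right) = \frac{10 \left(-36 + 116\right)}{7} = \frac{10}{7} \cdot 80 = \frac{800}{7}$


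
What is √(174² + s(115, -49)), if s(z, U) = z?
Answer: √30391 ≈ 174.33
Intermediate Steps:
√(174² + s(115, -49)) = √(174² + 115) = √(30276 + 115) = √30391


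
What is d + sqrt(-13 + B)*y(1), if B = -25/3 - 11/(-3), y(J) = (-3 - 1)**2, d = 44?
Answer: 44 + 16*I*sqrt(159)/3 ≈ 44.0 + 67.251*I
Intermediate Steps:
y(J) = 16 (y(J) = (-4)**2 = 16)
B = -14/3 (B = -25*1/3 - 11*(-1/3) = -25/3 + 11/3 = -14/3 ≈ -4.6667)
d + sqrt(-13 + B)*y(1) = 44 + sqrt(-13 - 14/3)*16 = 44 + sqrt(-53/3)*16 = 44 + (I*sqrt(159)/3)*16 = 44 + 16*I*sqrt(159)/3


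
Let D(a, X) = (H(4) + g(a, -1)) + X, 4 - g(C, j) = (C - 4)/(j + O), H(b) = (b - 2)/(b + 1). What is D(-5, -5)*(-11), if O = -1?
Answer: 561/10 ≈ 56.100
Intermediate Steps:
H(b) = (-2 + b)/(1 + b)
g(C, j) = 4 - (-4 + C)/(-1 + j) (g(C, j) = 4 - (C - 4)/(j - 1) = 4 - (-4 + C)/(-1 + j))
D(a, X) = 12/5 + X + a/2 (D(a, X) = ((-2 + 4)/(1 + 4) + (-a + 4*(-1))/(-1 - 1)) + X = (2/5 + (-a - 4)/(-2)) + X = ((⅕)*2 - (-4 - a)/2) + X = (⅖ + (2 + a/2)) + X = (12/5 + a/2) + X = 12/5 + X + a/2)
D(-5, -5)*(-11) = (12/5 - 5 + (½)*(-5))*(-11) = (12/5 - 5 - 5/2)*(-11) = -51/10*(-11) = 561/10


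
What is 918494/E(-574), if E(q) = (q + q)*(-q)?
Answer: -459247/329476 ≈ -1.3939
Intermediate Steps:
E(q) = -2*q² (E(q) = (2*q)*(-q) = -2*q²)
918494/E(-574) = 918494/((-2*(-574)²)) = 918494/((-2*329476)) = 918494/(-658952) = 918494*(-1/658952) = -459247/329476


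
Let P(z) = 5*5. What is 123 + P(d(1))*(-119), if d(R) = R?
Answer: -2852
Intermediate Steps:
P(z) = 25
123 + P(d(1))*(-119) = 123 + 25*(-119) = 123 - 2975 = -2852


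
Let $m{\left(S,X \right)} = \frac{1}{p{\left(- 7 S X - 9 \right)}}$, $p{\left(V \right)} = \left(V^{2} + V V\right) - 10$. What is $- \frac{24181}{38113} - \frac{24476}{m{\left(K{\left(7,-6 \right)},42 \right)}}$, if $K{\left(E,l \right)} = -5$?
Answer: $- \frac{3982382672317397}{38113} \approx -1.0449 \cdot 10^{11}$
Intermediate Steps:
$p{\left(V \right)} = -10 + 2 V^{2}$ ($p{\left(V \right)} = \left(V^{2} + V^{2}\right) - 10 = 2 V^{2} - 10 = -10 + 2 V^{2}$)
$m{\left(S,X \right)} = \frac{1}{-10 + 2 \left(-9 - 7 S X\right)^{2}}$ ($m{\left(S,X \right)} = \frac{1}{-10 + 2 \left(- 7 S X - 9\right)^{2}} = \frac{1}{-10 + 2 \left(-9 - 7 S X\right)^{2}}$)
$- \frac{24181}{38113} - \frac{24476}{m{\left(K{\left(7,-6 \right)},42 \right)}} = - \frac{24181}{38113} - \frac{24476}{\frac{1}{2} \frac{1}{-5 + \left(9 + 7 \left(-5\right) 42\right)^{2}}} = \left(-24181\right) \frac{1}{38113} - \frac{24476}{\frac{1}{2} \frac{1}{-5 + \left(9 - 1470\right)^{2}}} = - \frac{24181}{38113} - \frac{24476}{\frac{1}{2} \frac{1}{-5 + \left(-1461\right)^{2}}} = - \frac{24181}{38113} - \frac{24476}{\frac{1}{2} \frac{1}{-5 + 2134521}} = - \frac{24181}{38113} - \frac{24476}{\frac{1}{2} \cdot \frac{1}{2134516}} = - \frac{24181}{38113} - 24476 \frac{1}{\frac{1}{4269032}} = - \frac{24181}{38113} - 104488827232 = - \frac{3982382672317397}{38113}$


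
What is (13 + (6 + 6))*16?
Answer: 400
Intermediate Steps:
(13 + (6 + 6))*16 = (13 + 12)*16 = 25*16 = 400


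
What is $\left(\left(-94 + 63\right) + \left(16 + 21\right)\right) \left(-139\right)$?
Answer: $-834$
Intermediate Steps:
$\left(\left(-94 + 63\right) + \left(16 + 21\right)\right) \left(-139\right) = \left(-31 + 37\right) \left(-139\right) = 6 \left(-139\right) = -834$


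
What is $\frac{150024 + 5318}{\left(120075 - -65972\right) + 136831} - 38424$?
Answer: $- \frac{6203054465}{161439} \approx -38424.0$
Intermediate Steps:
$\frac{150024 + 5318}{\left(120075 - -65972\right) + 136831} - 38424 = \frac{155342}{\left(120075 + 65972\right) + 136831} - 38424 = \frac{155342}{186047 + 136831} - 38424 = \frac{155342}{322878} - 38424 = 155342 \cdot \frac{1}{322878} - 38424 = \frac{77671}{161439} - 38424 = - \frac{6203054465}{161439}$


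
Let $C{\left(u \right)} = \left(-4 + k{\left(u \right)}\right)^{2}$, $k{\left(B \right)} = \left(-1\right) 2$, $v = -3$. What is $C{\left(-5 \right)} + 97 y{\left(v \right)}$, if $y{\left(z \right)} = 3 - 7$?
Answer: $-352$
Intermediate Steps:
$y{\left(z \right)} = -4$ ($y{\left(z \right)} = 3 - 7 = -4$)
$k{\left(B \right)} = -2$
$C{\left(u \right)} = 36$ ($C{\left(u \right)} = \left(-4 - 2\right)^{2} = \left(-6\right)^{2} = 36$)
$C{\left(-5 \right)} + 97 y{\left(v \right)} = 36 + 97 \left(-4\right) = 36 - 388 = -352$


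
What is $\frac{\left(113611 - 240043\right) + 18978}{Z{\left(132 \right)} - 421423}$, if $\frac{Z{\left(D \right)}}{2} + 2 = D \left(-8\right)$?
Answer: $\frac{107454}{423539} \approx 0.25371$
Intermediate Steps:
$Z{\left(D \right)} = -4 - 16 D$ ($Z{\left(D \right)} = -4 + 2 D \left(-8\right) = -4 + 2 \left(- 8 D\right) = -4 - 16 D$)
$\frac{\left(113611 - 240043\right) + 18978}{Z{\left(132 \right)} - 421423} = \frac{\left(113611 - 240043\right) + 18978}{\left(-4 - 2112\right) - 421423} = \frac{-126432 + 18978}{\left(-4 - 2112\right) - 421423} = - \frac{107454}{-2116 - 421423} = - \frac{107454}{-423539} = \left(-107454\right) \left(- \frac{1}{423539}\right) = \frac{107454}{423539}$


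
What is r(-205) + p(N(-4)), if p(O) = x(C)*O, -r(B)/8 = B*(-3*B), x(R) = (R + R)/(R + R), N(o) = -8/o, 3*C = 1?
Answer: 1008602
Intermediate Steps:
C = 1/3 (C = (1/3)*1 = 1/3 ≈ 0.33333)
x(R) = 1 (x(R) = (2*R)/((2*R)) = (2*R)*(1/(2*R)) = 1)
r(B) = 24*B**2 (r(B) = -8*B*(-3*B) = -(-24)*B**2 = 24*B**2)
p(O) = O (p(O) = 1*O = O)
r(-205) + p(N(-4)) = 24*(-205)**2 - 8/(-4) = 24*42025 - 8*(-1/4) = 1008600 + 2 = 1008602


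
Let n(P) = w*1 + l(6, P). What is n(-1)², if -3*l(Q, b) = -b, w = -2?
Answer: 49/9 ≈ 5.4444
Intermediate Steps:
l(Q, b) = b/3 (l(Q, b) = -(-1)*b/3 = b/3)
n(P) = -2 + P/3 (n(P) = -2*1 + P/3 = -2 + P/3)
n(-1)² = (-2 + (⅓)*(-1))² = (-2 - ⅓)² = (-7/3)² = 49/9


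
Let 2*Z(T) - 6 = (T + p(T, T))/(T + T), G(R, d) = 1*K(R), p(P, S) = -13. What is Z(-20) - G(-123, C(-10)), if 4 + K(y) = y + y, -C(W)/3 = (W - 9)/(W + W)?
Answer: 20273/80 ≈ 253.41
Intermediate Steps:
C(W) = -3*(-9 + W)/(2*W) (C(W) = -3*(W - 9)/(W + W) = -3*(-9 + W)/(2*W))
K(y) = -4 + 2*y (K(y) = -4 + (y + y) = -4 + 2*y)
G(R, d) = -4 + 2*R (G(R, d) = 1*(-4 + 2*R) = -4 + 2*R)
Z(T) = 3 + (-13 + T)/(4*T) (Z(T) = 3 + ((T - 13)/(T + T))/2 = 3 + ((-13 + T)/((2*T)))/2 = 3 + ((-13 + T)*(1/(2*T)))/2 = 3 + ((-13 + T)/(2*T))/2 = 3 + (-13 + T)/(4*T))
Z(-20) - G(-123, C(-10)) = (13/4)*(-1 - 20)/(-20) - (-4 + 2*(-123)) = (13/4)*(-1/20)*(-21) - (-4 - 246) = 273/80 - 1*(-250) = 273/80 + 250 = 20273/80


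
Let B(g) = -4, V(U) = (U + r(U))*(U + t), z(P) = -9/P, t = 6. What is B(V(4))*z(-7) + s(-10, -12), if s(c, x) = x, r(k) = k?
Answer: -120/7 ≈ -17.143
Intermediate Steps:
V(U) = 2*U*(6 + U) (V(U) = (U + U)*(U + 6) = (2*U)*(6 + U) = 2*U*(6 + U))
B(V(4))*z(-7) + s(-10, -12) = -(-36)/(-7) - 12 = -(-36)*(-1)/7 - 12 = -4*9/7 - 12 = -36/7 - 12 = -120/7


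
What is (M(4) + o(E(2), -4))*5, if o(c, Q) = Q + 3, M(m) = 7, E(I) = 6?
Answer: 30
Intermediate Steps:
o(c, Q) = 3 + Q
(M(4) + o(E(2), -4))*5 = (7 + (3 - 4))*5 = (7 - 1)*5 = 6*5 = 30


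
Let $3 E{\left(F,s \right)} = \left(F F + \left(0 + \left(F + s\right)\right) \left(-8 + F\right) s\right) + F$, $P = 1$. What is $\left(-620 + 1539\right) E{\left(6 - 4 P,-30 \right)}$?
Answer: $-1542082$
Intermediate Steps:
$E{\left(F,s \right)} = \frac{F}{3} + \frac{F^{2}}{3} + \frac{s \left(-8 + F\right) \left(F + s\right)}{3}$ ($E{\left(F,s \right)} = \frac{\left(F F + \left(0 + \left(F + s\right)\right) \left(-8 + F\right) s\right) + F}{3} = \frac{\left(F^{2} + \left(F + s\right) \left(-8 + F\right) s\right) + F}{3} = \frac{\left(F^{2} + \left(-8 + F\right) \left(F + s\right) s\right) + F}{3} = \frac{\left(F^{2} + s \left(-8 + F\right) \left(F + s\right)\right) + F}{3} = \frac{F + F^{2} + s \left(-8 + F\right) \left(F + s\right)}{3} = \frac{F}{3} + \frac{F^{2}}{3} + \frac{s \left(-8 + F\right) \left(F + s\right)}{3}$)
$\left(-620 + 1539\right) E{\left(6 - 4 P,-30 \right)} = \left(-620 + 1539\right) \left(- \frac{8 \left(-30\right)^{2}}{3} + \frac{6 - 4}{3} + \frac{\left(6 - 4\right)^{2}}{3} - \frac{8}{3} \left(6 - 4\right) \left(-30\right) + \frac{\left(6 - 4\right) \left(-30\right)^{2}}{3} + \frac{1}{3} \left(-30\right) \left(6 - 4\right)^{2}\right) = 919 \left(\left(- \frac{8}{3}\right) 900 + \frac{6 - 4}{3} + \frac{\left(6 - 4\right)^{2}}{3} - \frac{8}{3} \left(6 - 4\right) \left(-30\right) + \frac{1}{3} \left(6 - 4\right) 900 + \frac{1}{3} \left(-30\right) \left(6 - 4\right)^{2}\right) = 919 \left(-2400 + \frac{1}{3} \cdot 2 + \frac{2^{2}}{3} - \frac{16}{3} \left(-30\right) + \frac{1}{3} \cdot 2 \cdot 900 + \frac{1}{3} \left(-30\right) 2^{2}\right) = 919 \left(-2400 + \frac{2}{3} + \frac{1}{3} \cdot 4 + 160 + 600 + \frac{1}{3} \left(-30\right) 4\right) = 919 \left(-2400 + \frac{2}{3} + \frac{4}{3} + 160 + 600 - 40\right) = 919 \left(-1678\right) = -1542082$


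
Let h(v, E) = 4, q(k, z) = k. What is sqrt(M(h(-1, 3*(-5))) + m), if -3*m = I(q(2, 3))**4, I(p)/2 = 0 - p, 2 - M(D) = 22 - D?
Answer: 4*I*sqrt(57)/3 ≈ 10.066*I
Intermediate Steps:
M(D) = -20 + D (M(D) = 2 - (22 - D) = 2 + (-22 + D) = -20 + D)
I(p) = -2*p (I(p) = 2*(0 - p) = 2*(-p) = -2*p)
m = -256/3 (m = -(-2*2)**4/3 = -1/3*(-4)**4 = -1/3*256 = -256/3 ≈ -85.333)
sqrt(M(h(-1, 3*(-5))) + m) = sqrt((-20 + 4) - 256/3) = sqrt(-16 - 256/3) = sqrt(-304/3) = 4*I*sqrt(57)/3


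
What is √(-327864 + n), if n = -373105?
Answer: I*√700969 ≈ 837.24*I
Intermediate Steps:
√(-327864 + n) = √(-327864 - 373105) = √(-700969) = I*√700969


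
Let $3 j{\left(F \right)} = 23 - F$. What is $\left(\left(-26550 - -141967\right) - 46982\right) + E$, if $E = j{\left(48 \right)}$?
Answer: $\frac{205280}{3} \approx 68427.0$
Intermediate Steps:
$j{\left(F \right)} = \frac{23}{3} - \frac{F}{3}$ ($j{\left(F \right)} = \frac{23 - F}{3} = \frac{23}{3} - \frac{F}{3}$)
$E = - \frac{25}{3}$ ($E = \frac{23}{3} - 16 = - \frac{25}{3} \approx -8.3333$)
$\left(\left(-26550 - -141967\right) - 46982\right) + E = \left(\left(-26550 - -141967\right) - 46982\right) - \frac{25}{3} = \left(\left(-26550 + 141967\right) - 46982\right) - \frac{25}{3} = \left(115417 - 46982\right) - \frac{25}{3} = 68435 - \frac{25}{3} = \frac{205280}{3}$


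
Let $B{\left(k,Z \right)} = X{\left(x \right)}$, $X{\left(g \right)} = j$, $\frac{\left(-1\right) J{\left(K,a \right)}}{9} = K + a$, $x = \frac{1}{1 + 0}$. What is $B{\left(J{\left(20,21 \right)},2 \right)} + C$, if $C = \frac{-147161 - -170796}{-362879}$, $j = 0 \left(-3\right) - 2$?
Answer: $- \frac{749393}{362879} \approx -2.0651$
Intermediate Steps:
$x = 1$ ($x = 1^{-1} = 1$)
$J{\left(K,a \right)} = - 9 K - 9 a$ ($J{\left(K,a \right)} = - 9 \left(K + a\right) = - 9 K - 9 a$)
$j = -2$ ($j = 0 - 2 = -2$)
$X{\left(g \right)} = -2$
$B{\left(k,Z \right)} = -2$
$C = - \frac{23635}{362879}$ ($C = \left(-147161 + 170796\right) \left(- \frac{1}{362879}\right) = 23635 \left(- \frac{1}{362879}\right) = - \frac{23635}{362879} \approx -0.065132$)
$B{\left(J{\left(20,21 \right)},2 \right)} + C = -2 - \frac{23635}{362879} = - \frac{749393}{362879}$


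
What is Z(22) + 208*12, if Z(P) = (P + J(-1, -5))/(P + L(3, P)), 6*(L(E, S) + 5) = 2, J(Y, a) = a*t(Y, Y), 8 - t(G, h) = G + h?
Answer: 32427/13 ≈ 2494.4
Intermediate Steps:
t(G, h) = 8 - G - h (t(G, h) = 8 - (G + h) = 8 + (-G - h) = 8 - G - h)
J(Y, a) = a*(8 - 2*Y) (J(Y, a) = a*(8 - Y - Y) = a*(8 - 2*Y))
L(E, S) = -14/3 (L(E, S) = -5 + (⅙)*2 = -5 + ⅓ = -14/3)
Z(P) = (-50 + P)/(-14/3 + P) (Z(P) = (P + 2*(-5)*(4 - 1*(-1)))/(P - 14/3) = (P + 2*(-5)*(4 + 1))/(-14/3 + P) = (P + 2*(-5)*5)/(-14/3 + P) = (P - 50)/(-14/3 + P) = (-50 + P)/(-14/3 + P))
Z(22) + 208*12 = 3*(-50 + 22)/(-14 + 3*22) + 208*12 = 3*(-28)/(-14 + 66) + 2496 = 3*(-28)/52 + 2496 = 3*(1/52)*(-28) + 2496 = -21/13 + 2496 = 32427/13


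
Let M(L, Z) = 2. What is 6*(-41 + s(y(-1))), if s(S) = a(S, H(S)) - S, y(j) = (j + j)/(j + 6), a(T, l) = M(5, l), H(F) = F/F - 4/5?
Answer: -1158/5 ≈ -231.60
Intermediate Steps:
H(F) = ⅕ (H(F) = 1 - 4*⅕ = 1 - ⅘ = ⅕)
a(T, l) = 2
y(j) = 2*j/(6 + j) (y(j) = (2*j)/(6 + j) = 2*j/(6 + j))
s(S) = 2 - S
6*(-41 + s(y(-1))) = 6*(-41 + (2 - 2*(-1)/(6 - 1))) = 6*(-41 + (2 - 2*(-1)/5)) = 6*(-41 + (2 - 1*(-⅖))) = 6*(-41 + (2 + ⅖)) = 6*(-41 + 12/5) = 6*(-193/5) = -1158/5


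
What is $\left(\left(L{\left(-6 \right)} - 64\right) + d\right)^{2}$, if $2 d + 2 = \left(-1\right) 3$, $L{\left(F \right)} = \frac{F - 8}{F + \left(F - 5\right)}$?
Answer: $\frac{4986289}{1156} \approx 4313.4$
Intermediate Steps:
$L{\left(F \right)} = \frac{-8 + F}{-5 + 2 F}$ ($L{\left(F \right)} = \frac{-8 + F}{F + \left(F - 5\right)} = \frac{-8 + F}{F + \left(-5 + F\right)} = \frac{-8 + F}{-5 + 2 F}$)
$d = - \frac{5}{2}$ ($d = -1 + \frac{\left(-1\right) 3}{2} = -1 + \frac{1}{2} \left(-3\right) = -1 - \frac{3}{2} = - \frac{5}{2} \approx -2.5$)
$\left(\left(L{\left(-6 \right)} - 64\right) + d\right)^{2} = \left(\left(\frac{-8 - 6}{-5 + 2 \left(-6\right)} - 64\right) - \frac{5}{2}\right)^{2} = \left(\left(\frac{1}{-5 - 12} \left(-14\right) - 64\right) - \frac{5}{2}\right)^{2} = \left(\left(\frac{1}{-17} \left(-14\right) - 64\right) - \frac{5}{2}\right)^{2} = \left(\left(\left(- \frac{1}{17}\right) \left(-14\right) - 64\right) - \frac{5}{2}\right)^{2} = \left(\left(\frac{14}{17} - 64\right) - \frac{5}{2}\right)^{2} = \left(- \frac{1074}{17} - \frac{5}{2}\right)^{2} = \left(- \frac{2233}{34}\right)^{2} = \frac{4986289}{1156}$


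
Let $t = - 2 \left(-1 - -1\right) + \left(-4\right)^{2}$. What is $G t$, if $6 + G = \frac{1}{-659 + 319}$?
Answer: $- \frac{8164}{85} \approx -96.047$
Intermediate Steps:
$G = - \frac{2041}{340}$ ($G = -6 + \frac{1}{-659 + 319} = -6 + \frac{1}{-340} = -6 - \frac{1}{340} = - \frac{2041}{340} \approx -6.0029$)
$t = 16$ ($t = - 2 \left(-1 + 1\right) + 16 = \left(-2\right) 0 + 16 = 0 + 16 = 16$)
$G t = \left(- \frac{2041}{340}\right) 16 = - \frac{8164}{85}$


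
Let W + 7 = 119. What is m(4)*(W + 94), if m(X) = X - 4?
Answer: 0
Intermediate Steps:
W = 112 (W = -7 + 119 = 112)
m(X) = -4 + X
m(4)*(W + 94) = (-4 + 4)*(112 + 94) = 0*206 = 0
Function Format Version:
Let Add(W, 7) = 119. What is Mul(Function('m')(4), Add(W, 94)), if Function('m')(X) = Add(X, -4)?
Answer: 0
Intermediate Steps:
W = 112 (W = Add(-7, 119) = 112)
Function('m')(X) = Add(-4, X)
Mul(Function('m')(4), Add(W, 94)) = Mul(Add(-4, 4), Add(112, 94)) = Mul(0, 206) = 0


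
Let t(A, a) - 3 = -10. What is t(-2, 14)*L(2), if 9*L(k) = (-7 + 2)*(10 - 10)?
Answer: 0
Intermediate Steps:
t(A, a) = -7 (t(A, a) = 3 - 10 = -7)
L(k) = 0 (L(k) = ((-7 + 2)*(10 - 10))/9 = (-5*0)/9 = (⅑)*0 = 0)
t(-2, 14)*L(2) = -7*0 = 0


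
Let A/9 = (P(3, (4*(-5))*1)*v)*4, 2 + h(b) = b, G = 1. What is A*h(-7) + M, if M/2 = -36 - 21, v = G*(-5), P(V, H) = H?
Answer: -32514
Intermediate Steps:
h(b) = -2 + b
v = -5 (v = 1*(-5) = -5)
M = -114 (M = 2*(-36 - 21) = 2*(-57) = -114)
A = 3600 (A = 9*((((4*(-5))*1)*(-5))*4) = 9*((-20*1*(-5))*4) = 9*(-20*(-5)*4) = 9*(100*4) = 9*400 = 3600)
A*h(-7) + M = 3600*(-2 - 7) - 114 = 3600*(-9) - 114 = -32400 - 114 = -32514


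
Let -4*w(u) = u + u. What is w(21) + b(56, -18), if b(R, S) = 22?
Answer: 23/2 ≈ 11.500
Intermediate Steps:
w(u) = -u/2 (w(u) = -(u + u)/4 = -u/2)
w(21) + b(56, -18) = -1/2*21 + 22 = -21/2 + 22 = 23/2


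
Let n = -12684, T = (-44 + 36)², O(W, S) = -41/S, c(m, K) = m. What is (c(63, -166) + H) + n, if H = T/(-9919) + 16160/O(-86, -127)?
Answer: 15224263797/406679 ≈ 37436.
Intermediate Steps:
T = 64 (T = (-8)² = 64)
H = 20356959456/406679 (H = 64/(-9919) + 16160/((-41/(-127))) = 64*(-1/9919) + 16160/((-41*(-1/127))) = -64/9919 + 16160/(41/127) = -64/9919 + 16160*(127/41) = -64/9919 + 2052320/41 = 20356959456/406679 ≈ 50057.)
(c(63, -166) + H) + n = (63 + 20356959456/406679) - 12684 = 20382580233/406679 - 12684 = 15224263797/406679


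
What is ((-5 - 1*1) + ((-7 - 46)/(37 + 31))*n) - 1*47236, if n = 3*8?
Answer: -803432/17 ≈ -47261.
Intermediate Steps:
n = 24
((-5 - 1*1) + ((-7 - 46)/(37 + 31))*n) - 1*47236 = ((-5 - 1*1) + ((-7 - 46)/(37 + 31))*24) - 1*47236 = ((-5 - 1) - 53/68*24) - 47236 = (-6 - 53*1/68*24) - 47236 = (-6 - 53/68*24) - 47236 = (-6 - 318/17) - 47236 = -420/17 - 47236 = -803432/17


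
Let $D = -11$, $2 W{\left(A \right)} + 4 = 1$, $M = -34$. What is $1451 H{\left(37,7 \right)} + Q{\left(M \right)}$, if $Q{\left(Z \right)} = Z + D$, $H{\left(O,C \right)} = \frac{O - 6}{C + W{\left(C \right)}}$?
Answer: $\frac{89467}{11} \approx 8133.4$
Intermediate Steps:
$W{\left(A \right)} = - \frac{3}{2}$ ($W{\left(A \right)} = -2 + \frac{1}{2} \cdot 1 = -2 + \frac{1}{2} = - \frac{3}{2}$)
$H{\left(O,C \right)} = \frac{-6 + O}{- \frac{3}{2} + C}$ ($H{\left(O,C \right)} = \frac{O - 6}{C - \frac{3}{2}} = \frac{-6 + O}{- \frac{3}{2} + C}$)
$Q{\left(Z \right)} = -11 + Z$ ($Q{\left(Z \right)} = Z - 11 = -11 + Z$)
$1451 H{\left(37,7 \right)} + Q{\left(M \right)} = 1451 \frac{2 \left(-6 + 37\right)}{-3 + 2 \cdot 7} - 45 = 1451 \cdot 2 \frac{1}{-3 + 14} \cdot 31 - 45 = 1451 \cdot 2 \cdot \frac{1}{11} \cdot 31 - 45 = 1451 \cdot \frac{62}{11} - 45 = \frac{89962}{11} - 45 = \frac{89467}{11}$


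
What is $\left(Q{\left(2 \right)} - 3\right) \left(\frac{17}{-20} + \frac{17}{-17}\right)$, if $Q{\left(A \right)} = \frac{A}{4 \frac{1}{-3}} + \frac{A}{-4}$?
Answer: $\frac{37}{4} \approx 9.25$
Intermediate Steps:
$Q{\left(A \right)} = - A$ ($Q{\left(A \right)} = \frac{A}{4 \left(- \frac{1}{3}\right)} + A \left(- \frac{1}{4}\right) = \frac{A}{- \frac{4}{3}} - \frac{A}{4} = A \left(- \frac{3}{4}\right) - \frac{A}{4} = - \frac{3 A}{4} - \frac{A}{4} = - A$)
$\left(Q{\left(2 \right)} - 3\right) \left(\frac{17}{-20} + \frac{17}{-17}\right) = \left(\left(-1\right) 2 - 3\right) \left(\frac{17}{-20} + \frac{17}{-17}\right) = \left(-2 - 3\right) \left(17 \left(- \frac{1}{20}\right) + 17 \left(- \frac{1}{17}\right)\right) = - 5 \left(- \frac{17}{20} - 1\right) = \left(-5\right) \left(- \frac{37}{20}\right) = \frac{37}{4}$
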